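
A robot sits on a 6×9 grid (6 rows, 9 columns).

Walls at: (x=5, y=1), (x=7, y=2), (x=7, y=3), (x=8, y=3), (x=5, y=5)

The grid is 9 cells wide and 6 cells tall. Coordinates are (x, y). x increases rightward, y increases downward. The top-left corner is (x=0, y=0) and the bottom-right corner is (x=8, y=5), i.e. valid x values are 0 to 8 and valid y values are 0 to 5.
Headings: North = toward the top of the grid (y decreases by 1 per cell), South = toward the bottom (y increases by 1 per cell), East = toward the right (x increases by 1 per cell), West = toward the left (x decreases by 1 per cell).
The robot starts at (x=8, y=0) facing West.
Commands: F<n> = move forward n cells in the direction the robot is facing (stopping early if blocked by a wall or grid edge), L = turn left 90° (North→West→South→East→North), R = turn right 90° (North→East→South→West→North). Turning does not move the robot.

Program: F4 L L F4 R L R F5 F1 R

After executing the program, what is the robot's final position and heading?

Start: (x=8, y=0), facing West
  F4: move forward 4, now at (x=4, y=0)
  L: turn left, now facing South
  L: turn left, now facing East
  F4: move forward 4, now at (x=8, y=0)
  R: turn right, now facing South
  L: turn left, now facing East
  R: turn right, now facing South
  F5: move forward 2/5 (blocked), now at (x=8, y=2)
  F1: move forward 0/1 (blocked), now at (x=8, y=2)
  R: turn right, now facing West
Final: (x=8, y=2), facing West

Answer: Final position: (x=8, y=2), facing West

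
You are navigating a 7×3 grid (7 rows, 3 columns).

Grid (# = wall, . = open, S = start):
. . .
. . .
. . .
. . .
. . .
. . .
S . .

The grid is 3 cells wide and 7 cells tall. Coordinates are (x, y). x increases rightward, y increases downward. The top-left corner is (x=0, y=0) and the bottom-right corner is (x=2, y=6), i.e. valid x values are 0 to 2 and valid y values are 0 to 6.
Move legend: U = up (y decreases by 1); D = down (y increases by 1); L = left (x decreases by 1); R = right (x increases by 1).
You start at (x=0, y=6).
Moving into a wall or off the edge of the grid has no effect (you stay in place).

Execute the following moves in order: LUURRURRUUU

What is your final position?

Start: (x=0, y=6)
  L (left): blocked, stay at (x=0, y=6)
  U (up): (x=0, y=6) -> (x=0, y=5)
  U (up): (x=0, y=5) -> (x=0, y=4)
  R (right): (x=0, y=4) -> (x=1, y=4)
  R (right): (x=1, y=4) -> (x=2, y=4)
  U (up): (x=2, y=4) -> (x=2, y=3)
  R (right): blocked, stay at (x=2, y=3)
  R (right): blocked, stay at (x=2, y=3)
  U (up): (x=2, y=3) -> (x=2, y=2)
  U (up): (x=2, y=2) -> (x=2, y=1)
  U (up): (x=2, y=1) -> (x=2, y=0)
Final: (x=2, y=0)

Answer: Final position: (x=2, y=0)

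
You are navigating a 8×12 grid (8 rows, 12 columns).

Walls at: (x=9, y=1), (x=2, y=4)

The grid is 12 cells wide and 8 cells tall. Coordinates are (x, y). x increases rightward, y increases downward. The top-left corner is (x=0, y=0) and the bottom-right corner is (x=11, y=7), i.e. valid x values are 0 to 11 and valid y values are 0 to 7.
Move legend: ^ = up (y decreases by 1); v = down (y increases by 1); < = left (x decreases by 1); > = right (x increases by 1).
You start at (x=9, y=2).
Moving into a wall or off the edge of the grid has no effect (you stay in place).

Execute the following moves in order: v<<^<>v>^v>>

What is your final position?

Answer: Final position: (x=10, y=3)

Derivation:
Start: (x=9, y=2)
  v (down): (x=9, y=2) -> (x=9, y=3)
  < (left): (x=9, y=3) -> (x=8, y=3)
  < (left): (x=8, y=3) -> (x=7, y=3)
  ^ (up): (x=7, y=3) -> (x=7, y=2)
  < (left): (x=7, y=2) -> (x=6, y=2)
  > (right): (x=6, y=2) -> (x=7, y=2)
  v (down): (x=7, y=2) -> (x=7, y=3)
  > (right): (x=7, y=3) -> (x=8, y=3)
  ^ (up): (x=8, y=3) -> (x=8, y=2)
  v (down): (x=8, y=2) -> (x=8, y=3)
  > (right): (x=8, y=3) -> (x=9, y=3)
  > (right): (x=9, y=3) -> (x=10, y=3)
Final: (x=10, y=3)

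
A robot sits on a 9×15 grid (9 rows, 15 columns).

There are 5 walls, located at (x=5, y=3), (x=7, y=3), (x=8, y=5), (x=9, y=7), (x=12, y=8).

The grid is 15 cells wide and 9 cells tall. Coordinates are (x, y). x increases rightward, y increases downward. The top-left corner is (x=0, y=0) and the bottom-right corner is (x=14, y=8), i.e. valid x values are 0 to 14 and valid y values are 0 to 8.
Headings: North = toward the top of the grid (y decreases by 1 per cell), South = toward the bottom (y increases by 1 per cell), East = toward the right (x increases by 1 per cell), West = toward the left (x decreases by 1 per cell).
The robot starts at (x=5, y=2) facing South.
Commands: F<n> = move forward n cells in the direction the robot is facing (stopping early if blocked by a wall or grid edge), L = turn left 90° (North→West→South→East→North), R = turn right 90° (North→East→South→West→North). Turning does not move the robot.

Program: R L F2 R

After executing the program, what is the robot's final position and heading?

Start: (x=5, y=2), facing South
  R: turn right, now facing West
  L: turn left, now facing South
  F2: move forward 0/2 (blocked), now at (x=5, y=2)
  R: turn right, now facing West
Final: (x=5, y=2), facing West

Answer: Final position: (x=5, y=2), facing West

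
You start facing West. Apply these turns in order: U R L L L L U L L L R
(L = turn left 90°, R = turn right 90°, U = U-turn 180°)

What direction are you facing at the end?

Start: West
  U (U-turn (180°)) -> East
  R (right (90° clockwise)) -> South
  L (left (90° counter-clockwise)) -> East
  L (left (90° counter-clockwise)) -> North
  L (left (90° counter-clockwise)) -> West
  L (left (90° counter-clockwise)) -> South
  U (U-turn (180°)) -> North
  L (left (90° counter-clockwise)) -> West
  L (left (90° counter-clockwise)) -> South
  L (left (90° counter-clockwise)) -> East
  R (right (90° clockwise)) -> South
Final: South

Answer: Final heading: South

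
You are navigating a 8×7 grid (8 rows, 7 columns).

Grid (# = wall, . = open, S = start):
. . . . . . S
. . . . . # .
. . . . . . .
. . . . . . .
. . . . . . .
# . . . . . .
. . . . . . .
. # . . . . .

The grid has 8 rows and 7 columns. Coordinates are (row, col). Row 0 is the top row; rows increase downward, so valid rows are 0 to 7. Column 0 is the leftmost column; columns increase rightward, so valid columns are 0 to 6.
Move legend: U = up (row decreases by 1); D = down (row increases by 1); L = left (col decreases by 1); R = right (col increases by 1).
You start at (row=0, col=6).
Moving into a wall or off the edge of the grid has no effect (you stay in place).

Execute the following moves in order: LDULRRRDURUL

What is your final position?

Answer: Final position: (row=0, col=5)

Derivation:
Start: (row=0, col=6)
  L (left): (row=0, col=6) -> (row=0, col=5)
  D (down): blocked, stay at (row=0, col=5)
  U (up): blocked, stay at (row=0, col=5)
  L (left): (row=0, col=5) -> (row=0, col=4)
  R (right): (row=0, col=4) -> (row=0, col=5)
  R (right): (row=0, col=5) -> (row=0, col=6)
  R (right): blocked, stay at (row=0, col=6)
  D (down): (row=0, col=6) -> (row=1, col=6)
  U (up): (row=1, col=6) -> (row=0, col=6)
  R (right): blocked, stay at (row=0, col=6)
  U (up): blocked, stay at (row=0, col=6)
  L (left): (row=0, col=6) -> (row=0, col=5)
Final: (row=0, col=5)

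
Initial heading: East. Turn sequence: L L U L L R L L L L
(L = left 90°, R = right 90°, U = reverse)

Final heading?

Start: East
  L (left (90° counter-clockwise)) -> North
  L (left (90° counter-clockwise)) -> West
  U (U-turn (180°)) -> East
  L (left (90° counter-clockwise)) -> North
  L (left (90° counter-clockwise)) -> West
  R (right (90° clockwise)) -> North
  L (left (90° counter-clockwise)) -> West
  L (left (90° counter-clockwise)) -> South
  L (left (90° counter-clockwise)) -> East
  L (left (90° counter-clockwise)) -> North
Final: North

Answer: Final heading: North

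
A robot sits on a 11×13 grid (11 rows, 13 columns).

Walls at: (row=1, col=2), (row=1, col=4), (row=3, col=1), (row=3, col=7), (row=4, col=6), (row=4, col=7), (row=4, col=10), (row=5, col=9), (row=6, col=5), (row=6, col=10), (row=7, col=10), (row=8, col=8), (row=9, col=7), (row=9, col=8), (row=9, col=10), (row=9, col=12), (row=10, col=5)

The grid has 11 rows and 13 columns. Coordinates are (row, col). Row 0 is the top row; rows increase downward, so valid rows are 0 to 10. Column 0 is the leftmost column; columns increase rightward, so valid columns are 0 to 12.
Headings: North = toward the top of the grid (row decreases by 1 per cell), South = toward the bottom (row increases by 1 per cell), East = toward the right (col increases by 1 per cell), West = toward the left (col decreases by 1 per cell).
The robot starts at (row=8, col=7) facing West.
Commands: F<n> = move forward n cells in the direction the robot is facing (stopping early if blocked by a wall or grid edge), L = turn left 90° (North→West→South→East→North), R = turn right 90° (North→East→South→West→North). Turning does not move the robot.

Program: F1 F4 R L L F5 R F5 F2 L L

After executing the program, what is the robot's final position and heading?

Answer: Final position: (row=10, col=0), facing East

Derivation:
Start: (row=8, col=7), facing West
  F1: move forward 1, now at (row=8, col=6)
  F4: move forward 4, now at (row=8, col=2)
  R: turn right, now facing North
  L: turn left, now facing West
  L: turn left, now facing South
  F5: move forward 2/5 (blocked), now at (row=10, col=2)
  R: turn right, now facing West
  F5: move forward 2/5 (blocked), now at (row=10, col=0)
  F2: move forward 0/2 (blocked), now at (row=10, col=0)
  L: turn left, now facing South
  L: turn left, now facing East
Final: (row=10, col=0), facing East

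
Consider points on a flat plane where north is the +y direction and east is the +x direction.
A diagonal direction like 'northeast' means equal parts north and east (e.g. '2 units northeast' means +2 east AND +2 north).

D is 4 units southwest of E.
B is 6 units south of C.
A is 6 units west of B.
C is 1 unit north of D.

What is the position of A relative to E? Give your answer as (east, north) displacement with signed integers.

Place E at the origin (east=0, north=0).
  D is 4 units southwest of E: delta (east=-4, north=-4); D at (east=-4, north=-4).
  C is 1 unit north of D: delta (east=+0, north=+1); C at (east=-4, north=-3).
  B is 6 units south of C: delta (east=+0, north=-6); B at (east=-4, north=-9).
  A is 6 units west of B: delta (east=-6, north=+0); A at (east=-10, north=-9).
Therefore A relative to E: (east=-10, north=-9).

Answer: A is at (east=-10, north=-9) relative to E.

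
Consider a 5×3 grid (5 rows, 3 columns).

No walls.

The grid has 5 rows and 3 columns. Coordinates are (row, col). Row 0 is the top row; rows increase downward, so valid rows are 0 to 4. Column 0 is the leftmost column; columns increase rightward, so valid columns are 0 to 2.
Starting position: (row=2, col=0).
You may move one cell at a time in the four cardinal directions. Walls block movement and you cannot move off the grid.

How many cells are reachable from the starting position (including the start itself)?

Answer: Reachable cells: 15

Derivation:
BFS flood-fill from (row=2, col=0):
  Distance 0: (row=2, col=0)
  Distance 1: (row=1, col=0), (row=2, col=1), (row=3, col=0)
  Distance 2: (row=0, col=0), (row=1, col=1), (row=2, col=2), (row=3, col=1), (row=4, col=0)
  Distance 3: (row=0, col=1), (row=1, col=2), (row=3, col=2), (row=4, col=1)
  Distance 4: (row=0, col=2), (row=4, col=2)
Total reachable: 15 (grid has 15 open cells total)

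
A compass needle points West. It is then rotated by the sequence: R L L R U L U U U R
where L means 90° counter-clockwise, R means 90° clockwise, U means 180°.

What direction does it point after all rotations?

Answer: Final heading: West

Derivation:
Start: West
  R (right (90° clockwise)) -> North
  L (left (90° counter-clockwise)) -> West
  L (left (90° counter-clockwise)) -> South
  R (right (90° clockwise)) -> West
  U (U-turn (180°)) -> East
  L (left (90° counter-clockwise)) -> North
  U (U-turn (180°)) -> South
  U (U-turn (180°)) -> North
  U (U-turn (180°)) -> South
  R (right (90° clockwise)) -> West
Final: West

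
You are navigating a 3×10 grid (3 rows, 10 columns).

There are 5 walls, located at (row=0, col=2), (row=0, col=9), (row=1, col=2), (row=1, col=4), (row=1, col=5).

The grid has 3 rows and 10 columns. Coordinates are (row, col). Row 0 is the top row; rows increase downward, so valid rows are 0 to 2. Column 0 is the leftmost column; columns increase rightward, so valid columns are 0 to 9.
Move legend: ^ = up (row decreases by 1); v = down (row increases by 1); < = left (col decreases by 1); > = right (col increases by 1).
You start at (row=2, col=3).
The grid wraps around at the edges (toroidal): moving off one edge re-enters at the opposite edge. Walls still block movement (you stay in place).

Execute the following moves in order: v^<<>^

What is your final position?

Answer: Final position: (row=2, col=2)

Derivation:
Start: (row=2, col=3)
  v (down): (row=2, col=3) -> (row=0, col=3)
  ^ (up): (row=0, col=3) -> (row=2, col=3)
  < (left): (row=2, col=3) -> (row=2, col=2)
  < (left): (row=2, col=2) -> (row=2, col=1)
  > (right): (row=2, col=1) -> (row=2, col=2)
  ^ (up): blocked, stay at (row=2, col=2)
Final: (row=2, col=2)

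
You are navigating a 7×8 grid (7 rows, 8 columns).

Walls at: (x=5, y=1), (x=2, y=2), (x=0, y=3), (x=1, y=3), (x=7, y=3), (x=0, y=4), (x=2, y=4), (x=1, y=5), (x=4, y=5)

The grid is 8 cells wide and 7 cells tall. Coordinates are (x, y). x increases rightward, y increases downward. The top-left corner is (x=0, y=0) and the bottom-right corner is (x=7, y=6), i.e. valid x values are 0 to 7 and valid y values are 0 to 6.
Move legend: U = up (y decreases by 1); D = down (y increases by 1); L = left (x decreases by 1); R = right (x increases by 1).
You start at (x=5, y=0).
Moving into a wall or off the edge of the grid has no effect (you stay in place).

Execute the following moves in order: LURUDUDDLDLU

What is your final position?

Start: (x=5, y=0)
  L (left): (x=5, y=0) -> (x=4, y=0)
  U (up): blocked, stay at (x=4, y=0)
  R (right): (x=4, y=0) -> (x=5, y=0)
  U (up): blocked, stay at (x=5, y=0)
  D (down): blocked, stay at (x=5, y=0)
  U (up): blocked, stay at (x=5, y=0)
  D (down): blocked, stay at (x=5, y=0)
  D (down): blocked, stay at (x=5, y=0)
  L (left): (x=5, y=0) -> (x=4, y=0)
  D (down): (x=4, y=0) -> (x=4, y=1)
  L (left): (x=4, y=1) -> (x=3, y=1)
  U (up): (x=3, y=1) -> (x=3, y=0)
Final: (x=3, y=0)

Answer: Final position: (x=3, y=0)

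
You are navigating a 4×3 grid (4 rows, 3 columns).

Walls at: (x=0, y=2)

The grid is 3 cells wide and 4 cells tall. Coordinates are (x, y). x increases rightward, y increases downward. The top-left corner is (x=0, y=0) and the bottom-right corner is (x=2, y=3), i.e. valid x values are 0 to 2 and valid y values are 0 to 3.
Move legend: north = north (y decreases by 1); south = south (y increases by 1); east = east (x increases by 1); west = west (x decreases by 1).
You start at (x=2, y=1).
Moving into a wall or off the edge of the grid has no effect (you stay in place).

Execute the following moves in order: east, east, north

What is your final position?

Answer: Final position: (x=2, y=0)

Derivation:
Start: (x=2, y=1)
  east (east): blocked, stay at (x=2, y=1)
  east (east): blocked, stay at (x=2, y=1)
  north (north): (x=2, y=1) -> (x=2, y=0)
Final: (x=2, y=0)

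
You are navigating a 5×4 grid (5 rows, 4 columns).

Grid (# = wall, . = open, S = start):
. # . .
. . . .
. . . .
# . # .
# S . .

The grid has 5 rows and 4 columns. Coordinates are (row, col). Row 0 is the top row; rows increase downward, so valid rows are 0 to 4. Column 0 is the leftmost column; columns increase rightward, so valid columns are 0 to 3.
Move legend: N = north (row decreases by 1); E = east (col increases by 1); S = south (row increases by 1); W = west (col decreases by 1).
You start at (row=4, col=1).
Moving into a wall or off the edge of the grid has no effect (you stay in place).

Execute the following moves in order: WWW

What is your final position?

Start: (row=4, col=1)
  [×3]W (west): blocked, stay at (row=4, col=1)
Final: (row=4, col=1)

Answer: Final position: (row=4, col=1)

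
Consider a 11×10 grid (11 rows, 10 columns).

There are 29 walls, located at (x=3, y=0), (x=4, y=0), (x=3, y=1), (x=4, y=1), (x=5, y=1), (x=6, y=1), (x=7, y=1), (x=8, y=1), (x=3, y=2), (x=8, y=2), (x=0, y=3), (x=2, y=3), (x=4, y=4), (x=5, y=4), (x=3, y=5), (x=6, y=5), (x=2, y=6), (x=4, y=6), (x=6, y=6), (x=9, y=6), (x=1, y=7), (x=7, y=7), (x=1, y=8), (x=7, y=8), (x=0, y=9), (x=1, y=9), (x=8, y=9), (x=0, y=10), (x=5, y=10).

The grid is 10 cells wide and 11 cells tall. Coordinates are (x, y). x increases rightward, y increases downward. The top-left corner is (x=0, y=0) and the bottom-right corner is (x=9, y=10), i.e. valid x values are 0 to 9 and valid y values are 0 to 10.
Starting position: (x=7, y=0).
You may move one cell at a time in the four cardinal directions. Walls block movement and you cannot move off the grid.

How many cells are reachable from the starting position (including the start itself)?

Answer: Reachable cells: 81

Derivation:
BFS flood-fill from (x=7, y=0):
  Distance 0: (x=7, y=0)
  Distance 1: (x=6, y=0), (x=8, y=0)
  Distance 2: (x=5, y=0), (x=9, y=0)
  Distance 3: (x=9, y=1)
  Distance 4: (x=9, y=2)
  Distance 5: (x=9, y=3)
  Distance 6: (x=8, y=3), (x=9, y=4)
  Distance 7: (x=7, y=3), (x=8, y=4), (x=9, y=5)
  Distance 8: (x=7, y=2), (x=6, y=3), (x=7, y=4), (x=8, y=5)
  Distance 9: (x=6, y=2), (x=5, y=3), (x=6, y=4), (x=7, y=5), (x=8, y=6)
  Distance 10: (x=5, y=2), (x=4, y=3), (x=7, y=6), (x=8, y=7)
  Distance 11: (x=4, y=2), (x=3, y=3), (x=9, y=7), (x=8, y=8)
  Distance 12: (x=3, y=4), (x=9, y=8)
  Distance 13: (x=2, y=4), (x=9, y=9)
  Distance 14: (x=1, y=4), (x=2, y=5), (x=9, y=10)
  Distance 15: (x=1, y=3), (x=0, y=4), (x=1, y=5), (x=8, y=10)
  Distance 16: (x=1, y=2), (x=0, y=5), (x=1, y=6), (x=7, y=10)
  Distance 17: (x=1, y=1), (x=0, y=2), (x=2, y=2), (x=0, y=6), (x=7, y=9), (x=6, y=10)
  Distance 18: (x=1, y=0), (x=0, y=1), (x=2, y=1), (x=0, y=7), (x=6, y=9)
  Distance 19: (x=0, y=0), (x=2, y=0), (x=0, y=8), (x=6, y=8), (x=5, y=9)
  Distance 20: (x=6, y=7), (x=5, y=8), (x=4, y=9)
  Distance 21: (x=5, y=7), (x=4, y=8), (x=3, y=9), (x=4, y=10)
  Distance 22: (x=5, y=6), (x=4, y=7), (x=3, y=8), (x=2, y=9), (x=3, y=10)
  Distance 23: (x=5, y=5), (x=3, y=7), (x=2, y=8), (x=2, y=10)
  Distance 24: (x=4, y=5), (x=3, y=6), (x=2, y=7), (x=1, y=10)
Total reachable: 81 (grid has 81 open cells total)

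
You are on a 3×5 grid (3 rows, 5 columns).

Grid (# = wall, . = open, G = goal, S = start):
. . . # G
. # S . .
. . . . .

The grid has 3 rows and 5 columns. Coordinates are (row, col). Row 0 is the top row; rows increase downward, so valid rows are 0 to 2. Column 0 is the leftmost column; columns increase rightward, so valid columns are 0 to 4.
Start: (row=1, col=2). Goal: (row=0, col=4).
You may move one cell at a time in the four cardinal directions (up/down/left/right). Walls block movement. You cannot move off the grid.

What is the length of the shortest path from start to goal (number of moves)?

BFS from (row=1, col=2) until reaching (row=0, col=4):
  Distance 0: (row=1, col=2)
  Distance 1: (row=0, col=2), (row=1, col=3), (row=2, col=2)
  Distance 2: (row=0, col=1), (row=1, col=4), (row=2, col=1), (row=2, col=3)
  Distance 3: (row=0, col=0), (row=0, col=4), (row=2, col=0), (row=2, col=4)  <- goal reached here
One shortest path (3 moves): (row=1, col=2) -> (row=1, col=3) -> (row=1, col=4) -> (row=0, col=4)

Answer: Shortest path length: 3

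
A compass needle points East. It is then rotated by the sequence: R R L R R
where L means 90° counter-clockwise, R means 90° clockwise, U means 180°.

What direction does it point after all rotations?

Answer: Final heading: North

Derivation:
Start: East
  R (right (90° clockwise)) -> South
  R (right (90° clockwise)) -> West
  L (left (90° counter-clockwise)) -> South
  R (right (90° clockwise)) -> West
  R (right (90° clockwise)) -> North
Final: North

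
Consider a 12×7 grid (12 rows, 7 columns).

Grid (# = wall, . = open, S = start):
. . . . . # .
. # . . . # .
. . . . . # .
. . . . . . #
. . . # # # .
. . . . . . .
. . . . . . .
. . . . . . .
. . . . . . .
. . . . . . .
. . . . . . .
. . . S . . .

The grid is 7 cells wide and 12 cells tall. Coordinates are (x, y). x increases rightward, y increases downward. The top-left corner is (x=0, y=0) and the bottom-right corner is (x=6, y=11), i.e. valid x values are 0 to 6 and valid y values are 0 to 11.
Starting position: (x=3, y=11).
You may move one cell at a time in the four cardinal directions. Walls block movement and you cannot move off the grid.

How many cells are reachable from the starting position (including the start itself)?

Answer: Reachable cells: 73

Derivation:
BFS flood-fill from (x=3, y=11):
  Distance 0: (x=3, y=11)
  Distance 1: (x=3, y=10), (x=2, y=11), (x=4, y=11)
  Distance 2: (x=3, y=9), (x=2, y=10), (x=4, y=10), (x=1, y=11), (x=5, y=11)
  Distance 3: (x=3, y=8), (x=2, y=9), (x=4, y=9), (x=1, y=10), (x=5, y=10), (x=0, y=11), (x=6, y=11)
  Distance 4: (x=3, y=7), (x=2, y=8), (x=4, y=8), (x=1, y=9), (x=5, y=9), (x=0, y=10), (x=6, y=10)
  Distance 5: (x=3, y=6), (x=2, y=7), (x=4, y=7), (x=1, y=8), (x=5, y=8), (x=0, y=9), (x=6, y=9)
  Distance 6: (x=3, y=5), (x=2, y=6), (x=4, y=6), (x=1, y=7), (x=5, y=7), (x=0, y=8), (x=6, y=8)
  Distance 7: (x=2, y=5), (x=4, y=5), (x=1, y=6), (x=5, y=6), (x=0, y=7), (x=6, y=7)
  Distance 8: (x=2, y=4), (x=1, y=5), (x=5, y=5), (x=0, y=6), (x=6, y=6)
  Distance 9: (x=2, y=3), (x=1, y=4), (x=0, y=5), (x=6, y=5)
  Distance 10: (x=2, y=2), (x=1, y=3), (x=3, y=3), (x=0, y=4), (x=6, y=4)
  Distance 11: (x=2, y=1), (x=1, y=2), (x=3, y=2), (x=0, y=3), (x=4, y=3)
  Distance 12: (x=2, y=0), (x=3, y=1), (x=0, y=2), (x=4, y=2), (x=5, y=3)
  Distance 13: (x=1, y=0), (x=3, y=0), (x=0, y=1), (x=4, y=1)
  Distance 14: (x=0, y=0), (x=4, y=0)
Total reachable: 73 (grid has 76 open cells total)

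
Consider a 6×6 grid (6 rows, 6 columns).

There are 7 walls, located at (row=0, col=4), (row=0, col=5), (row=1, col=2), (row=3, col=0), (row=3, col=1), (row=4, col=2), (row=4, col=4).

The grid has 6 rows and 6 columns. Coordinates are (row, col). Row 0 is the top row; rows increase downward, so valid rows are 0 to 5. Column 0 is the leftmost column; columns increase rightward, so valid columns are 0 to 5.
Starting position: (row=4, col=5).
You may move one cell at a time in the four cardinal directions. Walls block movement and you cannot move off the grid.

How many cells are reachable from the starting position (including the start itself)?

Answer: Reachable cells: 29

Derivation:
BFS flood-fill from (row=4, col=5):
  Distance 0: (row=4, col=5)
  Distance 1: (row=3, col=5), (row=5, col=5)
  Distance 2: (row=2, col=5), (row=3, col=4), (row=5, col=4)
  Distance 3: (row=1, col=5), (row=2, col=4), (row=3, col=3), (row=5, col=3)
  Distance 4: (row=1, col=4), (row=2, col=3), (row=3, col=2), (row=4, col=3), (row=5, col=2)
  Distance 5: (row=1, col=3), (row=2, col=2), (row=5, col=1)
  Distance 6: (row=0, col=3), (row=2, col=1), (row=4, col=1), (row=5, col=0)
  Distance 7: (row=0, col=2), (row=1, col=1), (row=2, col=0), (row=4, col=0)
  Distance 8: (row=0, col=1), (row=1, col=0)
  Distance 9: (row=0, col=0)
Total reachable: 29 (grid has 29 open cells total)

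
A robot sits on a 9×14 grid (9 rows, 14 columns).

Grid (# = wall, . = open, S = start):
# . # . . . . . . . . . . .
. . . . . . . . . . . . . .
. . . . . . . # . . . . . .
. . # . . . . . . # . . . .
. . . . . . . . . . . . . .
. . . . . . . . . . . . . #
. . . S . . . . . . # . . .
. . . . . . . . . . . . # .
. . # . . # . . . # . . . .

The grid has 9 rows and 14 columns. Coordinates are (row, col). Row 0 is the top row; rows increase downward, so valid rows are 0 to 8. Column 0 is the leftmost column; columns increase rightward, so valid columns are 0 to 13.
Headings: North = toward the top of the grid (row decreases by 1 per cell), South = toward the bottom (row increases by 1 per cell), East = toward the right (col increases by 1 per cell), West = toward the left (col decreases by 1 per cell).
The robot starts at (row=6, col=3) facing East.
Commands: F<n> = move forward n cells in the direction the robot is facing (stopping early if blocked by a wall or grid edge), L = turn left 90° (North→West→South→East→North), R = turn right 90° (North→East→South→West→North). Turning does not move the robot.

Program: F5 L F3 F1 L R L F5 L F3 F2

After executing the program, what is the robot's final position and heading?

Answer: Final position: (row=7, col=8), facing South

Derivation:
Start: (row=6, col=3), facing East
  F5: move forward 5, now at (row=6, col=8)
  L: turn left, now facing North
  F3: move forward 3, now at (row=3, col=8)
  F1: move forward 1, now at (row=2, col=8)
  L: turn left, now facing West
  R: turn right, now facing North
  L: turn left, now facing West
  F5: move forward 0/5 (blocked), now at (row=2, col=8)
  L: turn left, now facing South
  F3: move forward 3, now at (row=5, col=8)
  F2: move forward 2, now at (row=7, col=8)
Final: (row=7, col=8), facing South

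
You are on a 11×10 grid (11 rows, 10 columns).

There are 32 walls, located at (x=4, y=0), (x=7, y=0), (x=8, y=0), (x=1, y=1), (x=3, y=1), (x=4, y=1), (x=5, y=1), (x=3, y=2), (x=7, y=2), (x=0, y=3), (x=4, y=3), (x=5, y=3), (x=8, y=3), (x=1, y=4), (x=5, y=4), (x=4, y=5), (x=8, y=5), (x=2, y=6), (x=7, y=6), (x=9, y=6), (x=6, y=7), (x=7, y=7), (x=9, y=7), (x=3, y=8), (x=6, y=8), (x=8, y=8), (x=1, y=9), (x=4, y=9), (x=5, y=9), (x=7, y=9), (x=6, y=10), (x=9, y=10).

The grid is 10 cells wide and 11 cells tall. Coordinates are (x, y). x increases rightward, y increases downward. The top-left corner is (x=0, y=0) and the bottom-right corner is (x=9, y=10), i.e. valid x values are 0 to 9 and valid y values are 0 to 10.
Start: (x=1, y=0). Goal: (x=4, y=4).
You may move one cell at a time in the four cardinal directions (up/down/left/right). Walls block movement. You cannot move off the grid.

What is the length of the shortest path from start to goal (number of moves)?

BFS from (x=1, y=0) until reaching (x=4, y=4):
  Distance 0: (x=1, y=0)
  Distance 1: (x=0, y=0), (x=2, y=0)
  Distance 2: (x=3, y=0), (x=0, y=1), (x=2, y=1)
  Distance 3: (x=0, y=2), (x=2, y=2)
  Distance 4: (x=1, y=2), (x=2, y=3)
  Distance 5: (x=1, y=3), (x=3, y=3), (x=2, y=4)
  Distance 6: (x=3, y=4), (x=2, y=5)
  Distance 7: (x=4, y=4), (x=1, y=5), (x=3, y=5)  <- goal reached here
One shortest path (7 moves): (x=1, y=0) -> (x=2, y=0) -> (x=2, y=1) -> (x=2, y=2) -> (x=2, y=3) -> (x=3, y=3) -> (x=3, y=4) -> (x=4, y=4)

Answer: Shortest path length: 7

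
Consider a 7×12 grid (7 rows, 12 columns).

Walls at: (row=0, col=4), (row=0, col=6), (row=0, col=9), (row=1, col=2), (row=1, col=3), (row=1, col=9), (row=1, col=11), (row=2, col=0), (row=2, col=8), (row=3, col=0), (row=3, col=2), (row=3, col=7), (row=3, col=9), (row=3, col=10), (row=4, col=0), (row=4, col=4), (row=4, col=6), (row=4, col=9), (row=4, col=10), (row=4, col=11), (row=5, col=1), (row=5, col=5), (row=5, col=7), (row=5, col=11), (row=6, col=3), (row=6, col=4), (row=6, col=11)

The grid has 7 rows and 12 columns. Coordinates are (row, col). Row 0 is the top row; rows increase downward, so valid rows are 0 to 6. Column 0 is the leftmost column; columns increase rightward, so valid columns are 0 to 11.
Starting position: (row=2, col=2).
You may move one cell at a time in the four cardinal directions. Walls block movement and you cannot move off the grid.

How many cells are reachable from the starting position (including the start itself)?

Answer: Reachable cells: 37

Derivation:
BFS flood-fill from (row=2, col=2):
  Distance 0: (row=2, col=2)
  Distance 1: (row=2, col=1), (row=2, col=3)
  Distance 2: (row=1, col=1), (row=2, col=4), (row=3, col=1), (row=3, col=3)
  Distance 3: (row=0, col=1), (row=1, col=0), (row=1, col=4), (row=2, col=5), (row=3, col=4), (row=4, col=1), (row=4, col=3)
  Distance 4: (row=0, col=0), (row=0, col=2), (row=1, col=5), (row=2, col=6), (row=3, col=5), (row=4, col=2), (row=5, col=3)
  Distance 5: (row=0, col=3), (row=0, col=5), (row=1, col=6), (row=2, col=7), (row=3, col=6), (row=4, col=5), (row=5, col=2), (row=5, col=4)
  Distance 6: (row=1, col=7), (row=6, col=2)
  Distance 7: (row=0, col=7), (row=1, col=8), (row=6, col=1)
  Distance 8: (row=0, col=8), (row=6, col=0)
  Distance 9: (row=5, col=0)
Total reachable: 37 (grid has 57 open cells total)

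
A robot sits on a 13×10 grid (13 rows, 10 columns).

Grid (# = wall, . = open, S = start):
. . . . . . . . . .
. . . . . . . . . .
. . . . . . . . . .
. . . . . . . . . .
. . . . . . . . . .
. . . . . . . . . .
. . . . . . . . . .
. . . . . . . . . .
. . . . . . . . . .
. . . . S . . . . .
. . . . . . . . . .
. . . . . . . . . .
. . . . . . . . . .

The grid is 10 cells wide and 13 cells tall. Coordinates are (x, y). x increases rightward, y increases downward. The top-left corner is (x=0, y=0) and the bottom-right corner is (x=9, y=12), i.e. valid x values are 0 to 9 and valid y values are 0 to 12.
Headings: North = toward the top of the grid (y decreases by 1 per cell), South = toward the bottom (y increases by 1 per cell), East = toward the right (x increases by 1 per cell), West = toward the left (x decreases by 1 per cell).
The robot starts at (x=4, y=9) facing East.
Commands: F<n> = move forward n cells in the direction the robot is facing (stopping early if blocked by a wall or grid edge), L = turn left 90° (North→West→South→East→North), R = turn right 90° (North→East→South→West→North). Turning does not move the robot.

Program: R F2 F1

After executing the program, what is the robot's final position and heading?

Answer: Final position: (x=4, y=12), facing South

Derivation:
Start: (x=4, y=9), facing East
  R: turn right, now facing South
  F2: move forward 2, now at (x=4, y=11)
  F1: move forward 1, now at (x=4, y=12)
Final: (x=4, y=12), facing South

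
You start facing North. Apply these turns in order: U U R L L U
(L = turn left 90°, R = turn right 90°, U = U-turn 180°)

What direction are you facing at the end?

Answer: Final heading: East

Derivation:
Start: North
  U (U-turn (180°)) -> South
  U (U-turn (180°)) -> North
  R (right (90° clockwise)) -> East
  L (left (90° counter-clockwise)) -> North
  L (left (90° counter-clockwise)) -> West
  U (U-turn (180°)) -> East
Final: East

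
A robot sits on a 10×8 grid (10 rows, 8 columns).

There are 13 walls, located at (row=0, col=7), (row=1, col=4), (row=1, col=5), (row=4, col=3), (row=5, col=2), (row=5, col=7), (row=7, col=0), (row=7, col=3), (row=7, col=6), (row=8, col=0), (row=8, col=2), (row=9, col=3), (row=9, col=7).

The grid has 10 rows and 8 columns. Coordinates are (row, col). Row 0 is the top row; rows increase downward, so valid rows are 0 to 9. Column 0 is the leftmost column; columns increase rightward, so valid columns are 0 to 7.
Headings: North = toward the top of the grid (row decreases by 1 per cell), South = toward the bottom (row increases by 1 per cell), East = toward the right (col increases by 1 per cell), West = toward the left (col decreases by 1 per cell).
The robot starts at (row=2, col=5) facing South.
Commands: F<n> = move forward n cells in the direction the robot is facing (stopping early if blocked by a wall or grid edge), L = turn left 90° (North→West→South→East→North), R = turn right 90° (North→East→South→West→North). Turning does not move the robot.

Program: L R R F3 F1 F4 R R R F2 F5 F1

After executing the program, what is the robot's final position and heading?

Answer: Final position: (row=6, col=0), facing South

Derivation:
Start: (row=2, col=5), facing South
  L: turn left, now facing East
  R: turn right, now facing South
  R: turn right, now facing West
  F3: move forward 3, now at (row=2, col=2)
  F1: move forward 1, now at (row=2, col=1)
  F4: move forward 1/4 (blocked), now at (row=2, col=0)
  R: turn right, now facing North
  R: turn right, now facing East
  R: turn right, now facing South
  F2: move forward 2, now at (row=4, col=0)
  F5: move forward 2/5 (blocked), now at (row=6, col=0)
  F1: move forward 0/1 (blocked), now at (row=6, col=0)
Final: (row=6, col=0), facing South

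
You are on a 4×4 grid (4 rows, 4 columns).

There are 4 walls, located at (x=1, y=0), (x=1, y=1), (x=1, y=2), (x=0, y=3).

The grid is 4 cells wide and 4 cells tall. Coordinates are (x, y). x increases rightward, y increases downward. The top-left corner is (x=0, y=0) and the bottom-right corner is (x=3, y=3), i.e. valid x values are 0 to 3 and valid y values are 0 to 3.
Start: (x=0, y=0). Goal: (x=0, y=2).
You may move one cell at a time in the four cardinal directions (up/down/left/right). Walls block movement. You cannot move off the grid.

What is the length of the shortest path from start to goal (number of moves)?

BFS from (x=0, y=0) until reaching (x=0, y=2):
  Distance 0: (x=0, y=0)
  Distance 1: (x=0, y=1)
  Distance 2: (x=0, y=2)  <- goal reached here
One shortest path (2 moves): (x=0, y=0) -> (x=0, y=1) -> (x=0, y=2)

Answer: Shortest path length: 2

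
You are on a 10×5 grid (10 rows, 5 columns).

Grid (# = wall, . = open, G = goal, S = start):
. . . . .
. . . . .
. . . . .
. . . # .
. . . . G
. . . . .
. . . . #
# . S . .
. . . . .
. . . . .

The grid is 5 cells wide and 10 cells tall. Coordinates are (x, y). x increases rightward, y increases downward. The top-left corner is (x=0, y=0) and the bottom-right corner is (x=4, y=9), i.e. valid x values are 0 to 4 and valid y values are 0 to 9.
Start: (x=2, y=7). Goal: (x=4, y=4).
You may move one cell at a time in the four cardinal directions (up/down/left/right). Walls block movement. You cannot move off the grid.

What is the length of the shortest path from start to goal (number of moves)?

Answer: Shortest path length: 5

Derivation:
BFS from (x=2, y=7) until reaching (x=4, y=4):
  Distance 0: (x=2, y=7)
  Distance 1: (x=2, y=6), (x=1, y=7), (x=3, y=7), (x=2, y=8)
  Distance 2: (x=2, y=5), (x=1, y=6), (x=3, y=6), (x=4, y=7), (x=1, y=8), (x=3, y=8), (x=2, y=9)
  Distance 3: (x=2, y=4), (x=1, y=5), (x=3, y=5), (x=0, y=6), (x=0, y=8), (x=4, y=8), (x=1, y=9), (x=3, y=9)
  Distance 4: (x=2, y=3), (x=1, y=4), (x=3, y=4), (x=0, y=5), (x=4, y=5), (x=0, y=9), (x=4, y=9)
  Distance 5: (x=2, y=2), (x=1, y=3), (x=0, y=4), (x=4, y=4)  <- goal reached here
One shortest path (5 moves): (x=2, y=7) -> (x=3, y=7) -> (x=3, y=6) -> (x=3, y=5) -> (x=4, y=5) -> (x=4, y=4)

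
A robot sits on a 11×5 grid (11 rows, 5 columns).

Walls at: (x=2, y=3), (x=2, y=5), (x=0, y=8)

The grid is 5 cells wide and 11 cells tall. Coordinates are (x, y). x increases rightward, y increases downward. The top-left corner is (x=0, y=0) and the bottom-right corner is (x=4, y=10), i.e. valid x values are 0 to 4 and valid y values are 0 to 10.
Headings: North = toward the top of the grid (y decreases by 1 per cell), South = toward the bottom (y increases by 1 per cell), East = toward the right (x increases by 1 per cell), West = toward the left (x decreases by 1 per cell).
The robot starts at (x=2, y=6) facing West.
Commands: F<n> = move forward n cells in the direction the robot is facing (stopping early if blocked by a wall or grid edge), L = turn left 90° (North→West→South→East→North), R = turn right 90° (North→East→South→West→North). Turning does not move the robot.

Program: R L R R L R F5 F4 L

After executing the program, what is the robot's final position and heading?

Start: (x=2, y=6), facing West
  R: turn right, now facing North
  L: turn left, now facing West
  R: turn right, now facing North
  R: turn right, now facing East
  L: turn left, now facing North
  R: turn right, now facing East
  F5: move forward 2/5 (blocked), now at (x=4, y=6)
  F4: move forward 0/4 (blocked), now at (x=4, y=6)
  L: turn left, now facing North
Final: (x=4, y=6), facing North

Answer: Final position: (x=4, y=6), facing North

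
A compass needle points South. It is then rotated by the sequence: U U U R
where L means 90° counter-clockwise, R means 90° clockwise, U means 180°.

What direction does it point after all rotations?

Answer: Final heading: East

Derivation:
Start: South
  U (U-turn (180°)) -> North
  U (U-turn (180°)) -> South
  U (U-turn (180°)) -> North
  R (right (90° clockwise)) -> East
Final: East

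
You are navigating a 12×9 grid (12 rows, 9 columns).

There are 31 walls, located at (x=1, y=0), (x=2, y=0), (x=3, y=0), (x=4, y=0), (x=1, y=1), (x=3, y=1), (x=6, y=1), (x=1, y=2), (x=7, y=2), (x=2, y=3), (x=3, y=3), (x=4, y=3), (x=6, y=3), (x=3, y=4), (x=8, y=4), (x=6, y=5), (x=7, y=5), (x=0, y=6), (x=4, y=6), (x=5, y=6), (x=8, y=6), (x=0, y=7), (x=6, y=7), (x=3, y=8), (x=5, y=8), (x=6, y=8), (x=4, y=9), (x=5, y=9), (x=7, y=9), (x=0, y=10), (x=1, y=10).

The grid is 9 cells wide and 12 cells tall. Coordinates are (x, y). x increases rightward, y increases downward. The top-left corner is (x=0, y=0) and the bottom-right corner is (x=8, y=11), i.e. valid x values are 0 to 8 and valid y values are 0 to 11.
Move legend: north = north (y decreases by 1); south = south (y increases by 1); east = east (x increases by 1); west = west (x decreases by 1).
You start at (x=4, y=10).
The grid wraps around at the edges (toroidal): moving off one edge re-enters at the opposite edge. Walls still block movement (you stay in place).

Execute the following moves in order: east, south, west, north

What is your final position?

Start: (x=4, y=10)
  east (east): (x=4, y=10) -> (x=5, y=10)
  south (south): (x=5, y=10) -> (x=5, y=11)
  west (west): (x=5, y=11) -> (x=4, y=11)
  north (north): (x=4, y=11) -> (x=4, y=10)
Final: (x=4, y=10)

Answer: Final position: (x=4, y=10)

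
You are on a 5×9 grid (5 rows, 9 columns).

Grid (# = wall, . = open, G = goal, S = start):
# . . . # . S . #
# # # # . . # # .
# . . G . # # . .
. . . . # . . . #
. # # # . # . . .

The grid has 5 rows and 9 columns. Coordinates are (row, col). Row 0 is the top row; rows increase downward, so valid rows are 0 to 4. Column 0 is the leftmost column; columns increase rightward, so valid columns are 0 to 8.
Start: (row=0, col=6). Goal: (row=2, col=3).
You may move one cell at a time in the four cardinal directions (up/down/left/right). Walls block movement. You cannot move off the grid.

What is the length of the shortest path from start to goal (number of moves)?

Answer: Shortest path length: 5

Derivation:
BFS from (row=0, col=6) until reaching (row=2, col=3):
  Distance 0: (row=0, col=6)
  Distance 1: (row=0, col=5), (row=0, col=7)
  Distance 2: (row=1, col=5)
  Distance 3: (row=1, col=4)
  Distance 4: (row=2, col=4)
  Distance 5: (row=2, col=3)  <- goal reached here
One shortest path (5 moves): (row=0, col=6) -> (row=0, col=5) -> (row=1, col=5) -> (row=1, col=4) -> (row=2, col=4) -> (row=2, col=3)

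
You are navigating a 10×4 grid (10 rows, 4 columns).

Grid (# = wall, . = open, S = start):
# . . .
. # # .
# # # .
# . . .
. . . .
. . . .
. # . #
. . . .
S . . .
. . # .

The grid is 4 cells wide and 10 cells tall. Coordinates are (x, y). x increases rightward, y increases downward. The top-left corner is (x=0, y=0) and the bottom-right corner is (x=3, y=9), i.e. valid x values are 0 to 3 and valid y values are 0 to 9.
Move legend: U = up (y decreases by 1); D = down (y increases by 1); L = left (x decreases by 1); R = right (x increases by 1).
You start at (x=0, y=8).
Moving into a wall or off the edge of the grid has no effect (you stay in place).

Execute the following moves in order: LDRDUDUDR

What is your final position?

Answer: Final position: (x=1, y=9)

Derivation:
Start: (x=0, y=8)
  L (left): blocked, stay at (x=0, y=8)
  D (down): (x=0, y=8) -> (x=0, y=9)
  R (right): (x=0, y=9) -> (x=1, y=9)
  D (down): blocked, stay at (x=1, y=9)
  U (up): (x=1, y=9) -> (x=1, y=8)
  D (down): (x=1, y=8) -> (x=1, y=9)
  U (up): (x=1, y=9) -> (x=1, y=8)
  D (down): (x=1, y=8) -> (x=1, y=9)
  R (right): blocked, stay at (x=1, y=9)
Final: (x=1, y=9)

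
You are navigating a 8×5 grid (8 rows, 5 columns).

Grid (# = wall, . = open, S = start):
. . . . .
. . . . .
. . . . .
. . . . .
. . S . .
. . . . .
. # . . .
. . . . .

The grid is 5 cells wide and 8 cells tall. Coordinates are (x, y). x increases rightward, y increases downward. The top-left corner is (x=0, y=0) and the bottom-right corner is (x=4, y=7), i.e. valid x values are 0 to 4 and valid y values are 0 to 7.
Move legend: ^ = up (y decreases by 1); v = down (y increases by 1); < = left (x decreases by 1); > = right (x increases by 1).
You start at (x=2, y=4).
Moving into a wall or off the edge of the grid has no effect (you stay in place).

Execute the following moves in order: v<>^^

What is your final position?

Start: (x=2, y=4)
  v (down): (x=2, y=4) -> (x=2, y=5)
  < (left): (x=2, y=5) -> (x=1, y=5)
  > (right): (x=1, y=5) -> (x=2, y=5)
  ^ (up): (x=2, y=5) -> (x=2, y=4)
  ^ (up): (x=2, y=4) -> (x=2, y=3)
Final: (x=2, y=3)

Answer: Final position: (x=2, y=3)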